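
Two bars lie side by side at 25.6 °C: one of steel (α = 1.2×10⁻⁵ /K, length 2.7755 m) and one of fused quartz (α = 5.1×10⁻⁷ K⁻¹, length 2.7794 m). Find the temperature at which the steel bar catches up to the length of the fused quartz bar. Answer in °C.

T = 147.9 °C

L₁(1 + α₁ΔT) = L₂(1 + α₂ΔT) ⇒ ΔT = (L₂ − L₁)/(α₁L₁ − α₂L₂)
L₂ − L₁ = 2.7794 − 2.7755 = 3.90×10⁻³ m
α₁L₁ − α₂L₂ = 1.2×10⁻⁵×2.7755 − 5.1×10⁻⁷×2.7794 = 3.1888506×10⁻⁵ m/K
ΔT = 3.90×10⁻³ / 3.1888506×10⁻⁵ = 122.301 K
T = 25.6 + 122.301 = 147.901 °C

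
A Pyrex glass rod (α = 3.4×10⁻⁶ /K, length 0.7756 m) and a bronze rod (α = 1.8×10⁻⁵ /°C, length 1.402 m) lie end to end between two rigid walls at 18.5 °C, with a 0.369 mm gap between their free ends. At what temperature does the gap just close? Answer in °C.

T = 31.7 °C

Gap closes when ΔL₁ + ΔL₂ = 0.369 mm = 3.69×10⁻⁴ m
(α₁L₁ + α₂L₂)ΔT = g
α₁L₁ + α₂L₂ = 3.4×10⁻⁶×0.7756 + 1.8×10⁻⁵×1.402 = 2.787304×10⁻⁵ m/K
ΔT = 3.69×10⁻⁴ / 2.787304×10⁻⁵ = 13.239 K
T = 18.5 + 13.239 = 31.739 °C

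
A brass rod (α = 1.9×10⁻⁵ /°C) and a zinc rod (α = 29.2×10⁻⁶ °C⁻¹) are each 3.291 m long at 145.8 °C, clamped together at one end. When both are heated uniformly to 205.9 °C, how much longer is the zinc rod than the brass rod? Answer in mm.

ΔT = 60.1 K
brass: ΔL = 1.9×10⁻⁵ × 3.291 m × 60.1 = 3.7580×10⁻³ m = 3.7580 mm
zinc: ΔL = 29.2×10⁻⁶ × 3.291 m × 60.1 = 5.7754×10⁻³ m = 5.7754 mm
difference = 5.7754 − 3.7580 = 2.0174 mm

2.02 mm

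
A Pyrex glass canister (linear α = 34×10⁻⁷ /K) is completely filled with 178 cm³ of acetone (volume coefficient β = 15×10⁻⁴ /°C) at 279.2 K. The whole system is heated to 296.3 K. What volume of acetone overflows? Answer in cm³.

4.53 cm³

The canister also expands: β_container ≈ 3α = 1.02×10⁻⁵ /K
Net overflow = V₀(β_liq − 3α_cont)ΔT
β − 3α = 1.50×10⁻³ − 1.02×10⁻⁵ = 1.4898×10⁻³ /K; ΔT = 17.1 K
ΔV = 178 × 1.4898×10⁻³ × 17.1 = 4.53 cm³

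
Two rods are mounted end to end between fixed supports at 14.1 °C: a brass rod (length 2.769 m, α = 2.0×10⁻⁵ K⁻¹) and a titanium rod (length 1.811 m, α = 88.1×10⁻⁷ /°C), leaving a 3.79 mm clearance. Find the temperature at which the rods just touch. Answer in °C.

α₁L₁ = 5.538×10⁻⁵ m/K, α₂L₂ = 1.595491×10⁻⁵ m/K → total 7.133491×10⁻⁵ m/K
ΔT = g/(α₁L₁+α₂L₂) = 3.79×10⁻³ / 7.133491×10⁻⁵ = 53.130 K
T = 14.1 + 53.130 = 67.230 °C

T = 67.2 °C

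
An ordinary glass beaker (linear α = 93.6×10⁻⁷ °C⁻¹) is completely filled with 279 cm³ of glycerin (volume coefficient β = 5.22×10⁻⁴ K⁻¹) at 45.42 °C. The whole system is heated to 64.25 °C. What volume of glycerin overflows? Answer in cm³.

The beaker also expands: β_container ≈ 3α = 2.808×10⁻⁵ /K
Net overflow = V₀(β_liq − 3α_cont)ΔT
β − 3α = 5.22×10⁻⁴ − 2.808×10⁻⁵ = 4.9392×10⁻⁴ /K; ΔT = 18.83 K
ΔV = 279 × 4.9392×10⁻⁴ × 18.83 = 2.59 cm³

2.59 cm³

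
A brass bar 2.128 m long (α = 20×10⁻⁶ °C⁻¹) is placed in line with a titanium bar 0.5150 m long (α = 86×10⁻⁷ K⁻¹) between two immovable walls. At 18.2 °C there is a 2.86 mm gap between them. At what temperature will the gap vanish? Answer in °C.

T = 79.1 °C

α₁L₁ = 4.256×10⁻⁵ m/K, α₂L₂ = 4.429×10⁻⁶ m/K → total 4.6989×10⁻⁵ m/K
ΔT = g/(α₁L₁+α₂L₂) = 2.86×10⁻³ / 4.6989×10⁻⁵ = 60.865 K
T = 18.2 + 60.865 = 79.065 °C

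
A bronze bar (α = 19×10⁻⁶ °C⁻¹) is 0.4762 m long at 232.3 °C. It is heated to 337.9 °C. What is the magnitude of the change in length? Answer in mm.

|ΔT| = |337.9 − 232.3| = 105.6 K
ΔL = αL₀ΔT = (19×10⁻⁶)(0.4762)(105.6) = 9.55×10⁻⁴ m

ΔL = 0.955 mm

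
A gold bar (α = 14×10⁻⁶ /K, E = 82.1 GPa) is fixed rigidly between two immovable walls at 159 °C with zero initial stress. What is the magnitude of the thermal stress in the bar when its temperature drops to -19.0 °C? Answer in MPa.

Fully constrained: the free strain ε = αΔT is blocked, so σ = Eε = EαΔT.
|ΔT| = 178.0 K
σ = 82.1×10⁹ × 14×10⁻⁶ × 178.0 = 2.05×10⁸ Pa

σ = 205 MPa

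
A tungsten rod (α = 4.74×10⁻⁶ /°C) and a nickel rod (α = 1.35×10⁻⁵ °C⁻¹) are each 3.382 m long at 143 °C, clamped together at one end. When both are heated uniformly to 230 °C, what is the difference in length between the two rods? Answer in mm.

ΔT = 87 K
tungsten: ΔL = 4.74×10⁻⁶ × 3.382 m × 87 = 1.3947×10⁻³ m = 1.3947 mm
nickel: ΔL = 1.35×10⁻⁵ × 3.382 m × 87 = 3.9722×10⁻³ m = 3.9722 mm
difference = 3.9722 − 1.3947 = 2.5775 mm

2.58 mm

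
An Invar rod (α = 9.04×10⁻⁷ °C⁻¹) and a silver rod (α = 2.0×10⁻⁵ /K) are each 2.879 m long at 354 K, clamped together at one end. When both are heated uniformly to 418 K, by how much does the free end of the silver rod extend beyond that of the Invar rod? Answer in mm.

3.52 mm

ΔT = 64 K
Invar: ΔL = 9.04×10⁻⁷ × 2.879 m × 64 = 1.6657×10⁻⁴ m = 0.16657 mm
silver: ΔL = 2.0×10⁻⁵ × 2.879 m × 64 = 3.6851×10⁻³ m = 3.6851 mm
difference = 3.6851 − 0.16657 = 3.51853 mm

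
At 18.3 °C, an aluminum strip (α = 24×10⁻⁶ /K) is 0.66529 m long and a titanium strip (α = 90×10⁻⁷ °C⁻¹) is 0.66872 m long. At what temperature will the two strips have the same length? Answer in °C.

T = 363.1 °C

Equal length when α₁L₁ΔT − α₂L₂ΔT = L₂ − L₁ = 3.43×10⁻³ m
α₁L₁ = 1.596696×10⁻⁵, α₂L₂ = 6.01848×10⁻⁶ → Δ(αL) = 9.94848×10⁻⁶ m/K
ΔT = 3.43×10⁻³ / 9.94848×10⁻⁶ = 344.776 K, so T = 18.3 + 344.776 = 363.076 °C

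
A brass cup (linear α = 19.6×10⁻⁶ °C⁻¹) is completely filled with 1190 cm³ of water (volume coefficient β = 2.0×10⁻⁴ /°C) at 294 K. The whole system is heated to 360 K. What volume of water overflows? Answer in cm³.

The cup also expands: β_container ≈ 3α = 5.88×10⁻⁵ /K
Net overflow = V₀(β_liq − 3α_cont)ΔT
β − 3α = 2.00×10⁻⁴ − 5.88×10⁻⁵ = 1.412×10⁻⁴ /K; ΔT = 66 K
ΔV = 1190 × 1.412×10⁻⁴ × 66 = 11.1 cm³

11.1 cm³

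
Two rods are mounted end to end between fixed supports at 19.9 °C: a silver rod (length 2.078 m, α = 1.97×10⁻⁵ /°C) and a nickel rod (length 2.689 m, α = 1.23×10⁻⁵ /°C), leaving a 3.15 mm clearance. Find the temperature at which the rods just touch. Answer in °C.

Gap closes when ΔL₁ + ΔL₂ = 3.15 mm = 3.15×10⁻³ m
(α₁L₁ + α₂L₂)ΔT = g
α₁L₁ + α₂L₂ = 1.97×10⁻⁵×2.078 + 1.23×10⁻⁵×2.689 = 7.40113×10⁻⁵ m/K
ΔT = 3.15×10⁻³ / 7.40113×10⁻⁵ = 42.561 K
T = 19.9 + 42.561 = 62.461 °C

T = 62.5 °C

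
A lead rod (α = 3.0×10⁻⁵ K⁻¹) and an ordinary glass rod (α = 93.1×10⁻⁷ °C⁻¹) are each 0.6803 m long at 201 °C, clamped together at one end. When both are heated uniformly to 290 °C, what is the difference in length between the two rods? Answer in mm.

ΔT = 89 K
lead: ΔL = 3.0×10⁻⁵ × 0.6803 m × 89 = 1.8164×10⁻³ m = 1.8164 mm
ordinary glass: ΔL = 93.1×10⁻⁷ × 0.6803 m × 89 = 5.6369×10⁻⁴ m = 0.56369 mm
difference = 1.8164 − 0.56369 = 1.25271 mm

1.25 mm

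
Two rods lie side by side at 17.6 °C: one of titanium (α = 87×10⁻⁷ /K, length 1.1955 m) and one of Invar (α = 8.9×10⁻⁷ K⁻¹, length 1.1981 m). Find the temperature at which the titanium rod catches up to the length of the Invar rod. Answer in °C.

L₁(1 + α₁ΔT) = L₂(1 + α₂ΔT) ⇒ ΔT = (L₂ − L₁)/(α₁L₁ − α₂L₂)
L₂ − L₁ = 1.1981 − 1.1955 = 2.60×10⁻³ m
α₁L₁ − α₂L₂ = 87×10⁻⁷×1.1955 − 8.9×10⁻⁷×1.1981 = 9.334541×10⁻⁶ m/K
ΔT = 2.60×10⁻³ / 9.334541×10⁻⁶ = 278.535 K
T = 17.6 + 278.535 = 296.135 °C

T = 296.1 °C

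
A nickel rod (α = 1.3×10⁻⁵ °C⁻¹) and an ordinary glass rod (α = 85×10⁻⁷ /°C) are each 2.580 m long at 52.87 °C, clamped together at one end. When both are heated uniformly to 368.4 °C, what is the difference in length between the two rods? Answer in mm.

ΔT = 315.53 K
nickel: ΔL = 1.3×10⁻⁵ × 2.580 m × 315.53 = 1.0583×10⁻² m = 10.583 mm
ordinary glass: ΔL = 85×10⁻⁷ × 2.580 m × 315.53 = 6.9196×10⁻³ m = 6.9196 mm
difference = 10.583 − 6.9196 = 3.6634 mm

3.66 mm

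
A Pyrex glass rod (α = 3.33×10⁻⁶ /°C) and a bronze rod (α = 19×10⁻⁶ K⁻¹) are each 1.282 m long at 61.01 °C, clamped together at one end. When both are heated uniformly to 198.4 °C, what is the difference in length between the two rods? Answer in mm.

ΔT = 137.39 K
Pyrex glass: ΔL = 3.33×10⁻⁶ × 1.282 m × 137.39 = 5.8653×10⁻⁴ m = 0.58653 mm
bronze: ΔL = 19×10⁻⁶ × 1.282 m × 137.39 = 3.3465×10⁻³ m = 3.3465 mm
difference = 3.3465 − 0.58653 = 2.75997 mm

2.76 mm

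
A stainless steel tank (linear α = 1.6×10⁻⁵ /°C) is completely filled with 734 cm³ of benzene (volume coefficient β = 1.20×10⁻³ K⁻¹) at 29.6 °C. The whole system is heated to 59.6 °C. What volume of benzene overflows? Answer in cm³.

25.4 cm³

The tank also expands: β_container ≈ 3α = 4.8×10⁻⁵ /K
Net overflow = V₀(β_liq − 3α_cont)ΔT
β − 3α = 1.20×10⁻³ − 4.8×10⁻⁵ = 1.152×10⁻³ /K; ΔT = 30.0 K
ΔV = 734 × 1.152×10⁻³ × 30.0 = 25.4 cm³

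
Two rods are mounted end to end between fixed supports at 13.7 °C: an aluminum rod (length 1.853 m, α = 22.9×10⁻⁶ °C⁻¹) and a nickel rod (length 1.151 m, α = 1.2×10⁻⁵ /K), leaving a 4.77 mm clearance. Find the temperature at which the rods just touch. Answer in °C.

Gap closes when ΔL₁ + ΔL₂ = 4.77 mm = 4.77×10⁻³ m
(α₁L₁ + α₂L₂)ΔT = g
α₁L₁ + α₂L₂ = 22.9×10⁻⁶×1.853 + 1.2×10⁻⁵×1.151 = 5.62457×10⁻⁵ m/K
ΔT = 4.77×10⁻³ / 5.62457×10⁻⁵ = 84.806 K
T = 13.7 + 84.806 = 98.506 °C

T = 98.5 °C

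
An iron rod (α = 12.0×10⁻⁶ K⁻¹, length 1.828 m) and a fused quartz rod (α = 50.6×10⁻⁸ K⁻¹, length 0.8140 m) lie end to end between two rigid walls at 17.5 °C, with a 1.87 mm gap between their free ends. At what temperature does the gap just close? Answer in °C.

T = 101 °C

Gap closes when ΔL₁ + ΔL₂ = 1.87 mm = 1.87×10⁻³ m
(α₁L₁ + α₂L₂)ΔT = g
α₁L₁ + α₂L₂ = 12.0×10⁻⁶×1.828 + 50.6×10⁻⁸×0.8140 = 2.2347884×10⁻⁵ m/K
ΔT = 1.87×10⁻³ / 2.2347884×10⁻⁵ = 83.68 K
T = 17.5 + 83.68 = 101.18 °C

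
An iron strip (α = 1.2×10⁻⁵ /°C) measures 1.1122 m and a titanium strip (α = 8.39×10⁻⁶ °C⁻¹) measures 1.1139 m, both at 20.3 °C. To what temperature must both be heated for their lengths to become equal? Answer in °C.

L₁(1 + α₁ΔT) = L₂(1 + α₂ΔT) ⇒ ΔT = (L₂ − L₁)/(α₁L₁ − α₂L₂)
L₂ − L₁ = 1.1139 − 1.1122 = 1.70×10⁻³ m
α₁L₁ − α₂L₂ = 1.2×10⁻⁵×1.1122 − 8.39×10⁻⁶×1.1139 = 4.000779×10⁻⁶ m/K
ΔT = 1.70×10⁻³ / 4.000779×10⁻⁶ = 424.917 K
T = 20.3 + 424.917 = 445.217 °C

T = 445.2 °C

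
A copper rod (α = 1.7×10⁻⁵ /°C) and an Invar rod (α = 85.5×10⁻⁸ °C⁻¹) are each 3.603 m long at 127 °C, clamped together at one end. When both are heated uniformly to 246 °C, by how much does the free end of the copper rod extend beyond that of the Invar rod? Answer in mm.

ΔT = 119 K
copper: ΔL = 1.7×10⁻⁵ × 3.603 m × 119 = 7.2889×10⁻³ m = 7.2889 mm
Invar: ΔL = 85.5×10⁻⁸ × 3.603 m × 119 = 3.6659×10⁻⁴ m = 0.36659 mm
difference = 7.2889 − 0.36659 = 6.92231 mm

6.92 mm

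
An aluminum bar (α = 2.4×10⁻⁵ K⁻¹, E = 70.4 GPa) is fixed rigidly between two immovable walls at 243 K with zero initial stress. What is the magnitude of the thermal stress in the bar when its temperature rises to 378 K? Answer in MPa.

Fully constrained: the free strain ε = αΔT is blocked, so σ = Eε = EαΔT.
|ΔT| = 135 K
σ = 70.4×10⁹ × 2.4×10⁻⁵ × 135 = 2.28×10⁸ Pa

σ = 228 MPa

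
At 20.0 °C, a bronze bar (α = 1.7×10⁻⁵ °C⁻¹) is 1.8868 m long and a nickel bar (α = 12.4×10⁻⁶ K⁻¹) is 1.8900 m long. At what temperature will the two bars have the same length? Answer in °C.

T = 390.4 °C

L₁(1 + α₁ΔT) = L₂(1 + α₂ΔT) ⇒ ΔT = (L₂ − L₁)/(α₁L₁ − α₂L₂)
L₂ − L₁ = 1.8900 − 1.8868 = 3.20×10⁻³ m
α₁L₁ − α₂L₂ = 1.7×10⁻⁵×1.8868 − 12.4×10⁻⁶×1.8900 = 8.6396×10⁻⁶ m/K
ΔT = 3.20×10⁻³ / 8.6396×10⁻⁶ = 370.388 K
T = 20.0 + 370.388 = 390.388 °C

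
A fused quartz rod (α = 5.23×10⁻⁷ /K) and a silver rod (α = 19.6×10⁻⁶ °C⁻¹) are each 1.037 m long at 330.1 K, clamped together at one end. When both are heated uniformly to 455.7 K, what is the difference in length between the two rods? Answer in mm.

2.48 mm

ΔT = 125.6 K
fused quartz: ΔL = 5.23×10⁻⁷ × 1.037 m × 125.6 = 6.8119×10⁻⁵ m = 0.068119 mm
silver: ΔL = 19.6×10⁻⁶ × 1.037 m × 125.6 = 2.5528×10⁻³ m = 2.5528 mm
difference = 2.5528 − 0.068119 = 2.484681 mm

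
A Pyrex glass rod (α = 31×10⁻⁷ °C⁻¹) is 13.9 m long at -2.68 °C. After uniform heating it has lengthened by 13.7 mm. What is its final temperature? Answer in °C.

ΔL = αL₀ΔT ⇒ ΔT = ΔL / (αL₀)
ΔT = 13.7×10⁻³ m / (31×10⁻⁷ × 13.9 m) = 317.94 K
T = -2.68 + 317.94 = 315.26 °C

T = 315 °C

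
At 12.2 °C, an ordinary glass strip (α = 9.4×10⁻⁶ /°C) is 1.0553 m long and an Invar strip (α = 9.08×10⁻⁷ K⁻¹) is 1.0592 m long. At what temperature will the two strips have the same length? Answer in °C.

L₁(1 + α₁ΔT) = L₂(1 + α₂ΔT) ⇒ ΔT = (L₂ − L₁)/(α₁L₁ − α₂L₂)
L₂ − L₁ = 1.0592 − 1.0553 = 3.90×10⁻³ m
α₁L₁ − α₂L₂ = 9.4×10⁻⁶×1.0553 − 9.08×10⁻⁷×1.0592 = 8.9580664×10⁻⁶ m/K
ΔT = 3.90×10⁻³ / 8.9580664×10⁻⁶ = 435.362 K
T = 12.2 + 435.362 = 447.562 °C

T = 447.6 °C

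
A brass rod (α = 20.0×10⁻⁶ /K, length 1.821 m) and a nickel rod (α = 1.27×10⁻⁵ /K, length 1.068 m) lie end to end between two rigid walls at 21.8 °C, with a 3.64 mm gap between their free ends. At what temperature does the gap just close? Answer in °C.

T = 94.6 °C

α₁L₁ = 3.642×10⁻⁵ m/K, α₂L₂ = 1.35636×10⁻⁵ m/K → total 4.99836×10⁻⁵ m/K
ΔT = g/(α₁L₁+α₂L₂) = 3.64×10⁻³ / 4.99836×10⁻⁵ = 72.824 K
T = 21.8 + 72.824 = 94.624 °C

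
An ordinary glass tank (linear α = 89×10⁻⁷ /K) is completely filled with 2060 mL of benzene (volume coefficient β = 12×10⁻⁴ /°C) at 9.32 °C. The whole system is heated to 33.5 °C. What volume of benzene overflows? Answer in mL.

The tank also expands: β_container ≈ 3α = 2.67×10⁻⁵ /K
Net overflow = V₀(β_liq − 3α_cont)ΔT
β − 3α = 1.20×10⁻³ − 2.67×10⁻⁵ = 1.1733×10⁻³ /K; ΔT = 24.18 K
ΔV = 2060 × 1.1733×10⁻³ × 24.18 = 58.4 mL

58.4 mL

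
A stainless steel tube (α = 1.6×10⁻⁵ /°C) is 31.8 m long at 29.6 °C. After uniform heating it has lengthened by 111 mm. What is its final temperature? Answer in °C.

ΔL = αL₀ΔT ⇒ ΔT = ΔL / (αL₀)
ΔT = 111×10⁻³ m / (1.6×10⁻⁵ × 31.8 m) = 218.16 K
T = 29.6 + 218.16 = 247.76 °C

T = 248 °C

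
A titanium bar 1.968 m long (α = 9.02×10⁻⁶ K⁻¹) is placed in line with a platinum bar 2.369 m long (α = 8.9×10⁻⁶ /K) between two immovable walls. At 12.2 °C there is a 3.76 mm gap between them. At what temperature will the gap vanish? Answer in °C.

Gap closes when ΔL₁ + ΔL₂ = 3.76 mm = 3.76×10⁻³ m
(α₁L₁ + α₂L₂)ΔT = g
α₁L₁ + α₂L₂ = 9.02×10⁻⁶×1.968 + 8.9×10⁻⁶×2.369 = 3.883546×10⁻⁵ m/K
ΔT = 3.76×10⁻³ / 3.883546×10⁻⁵ = 96.82 K
T = 12.2 + 96.82 = 109.02 °C

T = 109 °C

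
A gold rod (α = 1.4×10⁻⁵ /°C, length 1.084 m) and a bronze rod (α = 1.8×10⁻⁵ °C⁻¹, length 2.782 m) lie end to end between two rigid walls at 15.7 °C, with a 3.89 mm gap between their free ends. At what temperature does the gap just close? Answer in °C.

T = 75.3 °C

Gap closes when ΔL₁ + ΔL₂ = 3.89 mm = 3.89×10⁻³ m
(α₁L₁ + α₂L₂)ΔT = g
α₁L₁ + α₂L₂ = 1.4×10⁻⁵×1.084 + 1.8×10⁻⁵×2.782 = 6.5252×10⁻⁵ m/K
ΔT = 3.89×10⁻³ / 6.5252×10⁻⁵ = 59.615 K
T = 15.7 + 59.615 = 75.315 °C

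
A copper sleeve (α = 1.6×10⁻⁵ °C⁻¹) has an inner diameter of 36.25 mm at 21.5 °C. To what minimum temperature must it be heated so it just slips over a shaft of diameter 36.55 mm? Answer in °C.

Required Δd = 36.55 − 36.25 = 0.30 mm
Δd = αd₀ΔT ⇒ ΔT = Δd/(αd₀) = 0.30 / (1.6×10⁻⁵ × 36.25) = 517.24 K
T_min = 21.5 + 517.24 = 538.74 °C

T = 539 °C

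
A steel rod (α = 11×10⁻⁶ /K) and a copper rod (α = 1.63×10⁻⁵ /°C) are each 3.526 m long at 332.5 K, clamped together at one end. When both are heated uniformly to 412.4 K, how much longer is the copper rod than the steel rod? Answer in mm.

ΔT = 79.9 K
steel: ΔL = 11×10⁻⁶ × 3.526 m × 79.9 = 3.0990×10⁻³ m = 3.0990 mm
copper: ΔL = 1.63×10⁻⁵ × 3.526 m × 79.9 = 4.5922×10⁻³ m = 4.5922 mm
difference = 4.5922 − 3.0990 = 1.4932 mm

1.49 mm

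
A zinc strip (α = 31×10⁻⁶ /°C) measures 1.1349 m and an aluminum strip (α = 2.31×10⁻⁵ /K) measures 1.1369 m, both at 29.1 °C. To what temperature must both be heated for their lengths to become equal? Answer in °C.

T = 253.3 °C

L₁(1 + α₁ΔT) = L₂(1 + α₂ΔT) ⇒ ΔT = (L₂ − L₁)/(α₁L₁ − α₂L₂)
L₂ − L₁ = 1.1369 − 1.1349 = 2.00×10⁻³ m
α₁L₁ − α₂L₂ = 31×10⁻⁶×1.1349 − 2.31×10⁻⁵×1.1369 = 8.91951×10⁻⁶ m/K
ΔT = 2.00×10⁻³ / 8.91951×10⁻⁶ = 224.228 K
T = 29.1 + 224.228 = 253.328 °C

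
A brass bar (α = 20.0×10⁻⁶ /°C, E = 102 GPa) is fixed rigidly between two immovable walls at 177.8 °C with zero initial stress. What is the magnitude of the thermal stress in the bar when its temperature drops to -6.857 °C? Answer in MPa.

Fully constrained: the free strain ε = αΔT is blocked, so σ = Eε = EαΔT.
|ΔT| = 184.657 K
σ = 102×10⁹ × 20.0×10⁻⁶ × 184.657 = 3.77×10⁸ Pa

σ = 377 MPa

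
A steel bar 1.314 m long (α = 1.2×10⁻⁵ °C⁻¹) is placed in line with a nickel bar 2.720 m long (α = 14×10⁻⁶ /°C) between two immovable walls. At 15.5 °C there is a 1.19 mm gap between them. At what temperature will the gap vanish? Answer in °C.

T = 37.6 °C

α₁L₁ = 1.5768×10⁻⁵ m/K, α₂L₂ = 3.808×10⁻⁵ m/K → total 5.3848×10⁻⁵ m/K
ΔT = g/(α₁L₁+α₂L₂) = 1.19×10⁻³ / 5.3848×10⁻⁵ = 22.099 K
T = 15.5 + 22.099 = 37.599 °C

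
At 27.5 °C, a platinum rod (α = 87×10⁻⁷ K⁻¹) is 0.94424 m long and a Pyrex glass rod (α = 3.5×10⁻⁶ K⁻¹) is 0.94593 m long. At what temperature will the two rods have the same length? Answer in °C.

T = 372.1 °C

Equal length when α₁L₁ΔT − α₂L₂ΔT = L₂ − L₁ = 1.69×10⁻³ m
α₁L₁ = 8.214888×10⁻⁶, α₂L₂ = 3.310755×10⁻⁶ → Δ(αL) = 4.904133×10⁻⁶ m/K
ΔT = 1.69×10⁻³ / 4.904133×10⁻⁶ = 344.607 K, so T = 27.5 + 344.607 = 372.107 °C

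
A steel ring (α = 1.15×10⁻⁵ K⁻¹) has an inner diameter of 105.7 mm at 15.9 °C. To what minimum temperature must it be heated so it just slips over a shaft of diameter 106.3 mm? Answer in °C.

T = 510 °C

Required Δd = 106.3 − 105.7 = 0.6 mm
Δd = αd₀ΔT ⇒ ΔT = Δd/(αd₀) = 0.6 / (1.15×10⁻⁵ × 105.7) = 493.60 K
T_min = 15.9 + 493.60 = 509.50 °C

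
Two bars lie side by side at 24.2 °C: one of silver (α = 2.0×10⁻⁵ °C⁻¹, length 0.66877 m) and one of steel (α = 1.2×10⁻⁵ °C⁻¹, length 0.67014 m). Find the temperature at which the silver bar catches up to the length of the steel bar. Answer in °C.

T = 281.1 °C

Equal length when α₁L₁ΔT − α₂L₂ΔT = L₂ − L₁ = 1.37×10⁻³ m
α₁L₁ = 1.33754×10⁻⁵, α₂L₂ = 8.04168×10⁻⁶ → Δ(αL) = 5.33372×10⁻⁶ m/K
ΔT = 1.37×10⁻³ / 5.33372×10⁻⁶ = 256.856 K, so T = 24.2 + 256.856 = 281.056 °C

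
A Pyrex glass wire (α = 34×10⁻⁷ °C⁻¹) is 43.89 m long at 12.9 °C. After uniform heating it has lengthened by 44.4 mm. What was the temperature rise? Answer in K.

ΔL = αL₀ΔT ⇒ ΔT = ΔL / (αL₀)
ΔT = 44.4×10⁻³ m / (34×10⁻⁷ × 43.89 m) = 297.54 K

ΔT = 298 K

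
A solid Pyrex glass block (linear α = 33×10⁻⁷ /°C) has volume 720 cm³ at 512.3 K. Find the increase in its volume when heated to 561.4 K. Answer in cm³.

Isotropic solid: β ≈ 3α = 9.9×10⁻⁶ /K; ΔT = 49.1 K
ΔV = 3αV₀ΔT = 3(33×10⁻⁷)(720)(49.1) = 0.350 cm³

ΔV = 0.350 cm³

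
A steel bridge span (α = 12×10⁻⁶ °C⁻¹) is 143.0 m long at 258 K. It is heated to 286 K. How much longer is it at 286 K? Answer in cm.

ΔL = 4.80 cm

|ΔT| = |286 − 258| = 28 K
ΔL = αL₀ΔT = (12×10⁻⁶)(143.0)(28) = 4.80×10⁻² m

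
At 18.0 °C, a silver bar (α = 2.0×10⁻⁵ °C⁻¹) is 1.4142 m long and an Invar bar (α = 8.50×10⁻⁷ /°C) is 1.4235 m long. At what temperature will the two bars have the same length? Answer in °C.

T = 361.5 °C

Equal length when α₁L₁ΔT − α₂L₂ΔT = L₂ − L₁ = 9.30×10⁻³ m
α₁L₁ = 2.8284×10⁻⁵, α₂L₂ = 1.209975×10⁻⁶ → Δ(αL) = 2.7074025×10⁻⁵ m/K
ΔT = 9.30×10⁻³ / 2.7074025×10⁻⁵ = 343.503 K, so T = 18.0 + 343.503 = 361.503 °C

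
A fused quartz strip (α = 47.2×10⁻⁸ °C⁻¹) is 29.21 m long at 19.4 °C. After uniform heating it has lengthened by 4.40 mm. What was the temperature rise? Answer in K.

ΔT = 319 K

ΔL = αL₀ΔT ⇒ ΔT = ΔL / (αL₀)
ΔT = 4.40×10⁻³ m / (47.2×10⁻⁸ × 29.21 m) = 319.14 K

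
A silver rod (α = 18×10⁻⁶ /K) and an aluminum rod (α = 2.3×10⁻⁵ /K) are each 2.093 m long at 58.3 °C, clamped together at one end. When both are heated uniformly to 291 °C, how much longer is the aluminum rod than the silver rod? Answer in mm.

2.44 mm

ΔT = 232.7 K
silver: ΔL = 18×10⁻⁶ × 2.093 m × 232.7 = 8.7667×10⁻³ m = 8.7667 mm
aluminum: ΔL = 2.3×10⁻⁵ × 2.093 m × 232.7 = 1.1202×10⁻² m = 11.202 mm
difference = 11.202 − 8.7667 = 2.4353 mm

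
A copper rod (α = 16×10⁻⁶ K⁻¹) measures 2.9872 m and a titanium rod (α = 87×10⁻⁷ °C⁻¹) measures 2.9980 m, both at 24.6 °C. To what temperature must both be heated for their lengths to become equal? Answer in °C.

T = 522.0 °C

Equal length when α₁L₁ΔT − α₂L₂ΔT = L₂ − L₁ = 1.08×10⁻² m
α₁L₁ = 4.77952×10⁻⁵, α₂L₂ = 2.60826×10⁻⁵ → Δ(αL) = 2.17126×10⁻⁵ m/K
ΔT = 1.08×10⁻² / 2.17126×10⁻⁵ = 497.407 K, so T = 24.6 + 497.407 = 522.007 °C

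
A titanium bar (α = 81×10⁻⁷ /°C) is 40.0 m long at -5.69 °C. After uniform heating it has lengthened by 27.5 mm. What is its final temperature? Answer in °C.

T = 79.2 °C

ΔL = αL₀ΔT ⇒ ΔT = ΔL / (αL₀)
ΔT = 27.5×10⁻³ m / (81×10⁻⁷ × 40.0 m) = 84.877 K
T = -5.69 + 84.877 = 79.187 °C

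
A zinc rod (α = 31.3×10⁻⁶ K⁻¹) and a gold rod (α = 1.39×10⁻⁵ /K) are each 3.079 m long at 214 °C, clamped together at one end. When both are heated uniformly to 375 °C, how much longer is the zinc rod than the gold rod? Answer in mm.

ΔT = 161 K
zinc: ΔL = 31.3×10⁻⁶ × 3.079 m × 161 = 1.5516×10⁻² m = 15.516 mm
gold: ΔL = 1.39×10⁻⁵ × 3.079 m × 161 = 6.8905×10⁻³ m = 6.8905 mm
difference = 15.516 − 6.8905 = 8.6255 mm

8.63 mm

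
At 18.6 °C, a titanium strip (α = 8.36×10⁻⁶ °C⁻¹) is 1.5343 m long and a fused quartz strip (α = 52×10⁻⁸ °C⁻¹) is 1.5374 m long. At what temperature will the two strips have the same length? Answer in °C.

T = 276.3 °C

L₁(1 + α₁ΔT) = L₂(1 + α₂ΔT) ⇒ ΔT = (L₂ − L₁)/(α₁L₁ − α₂L₂)
L₂ − L₁ = 1.5374 − 1.5343 = 3.10×10⁻³ m
α₁L₁ − α₂L₂ = 8.36×10⁻⁶×1.5343 − 52×10⁻⁸×1.5374 = 1.20273×10⁻⁵ m/K
ΔT = 3.10×10⁻³ / 1.20273×10⁻⁵ = 257.747 K
T = 18.6 + 257.747 = 276.347 °C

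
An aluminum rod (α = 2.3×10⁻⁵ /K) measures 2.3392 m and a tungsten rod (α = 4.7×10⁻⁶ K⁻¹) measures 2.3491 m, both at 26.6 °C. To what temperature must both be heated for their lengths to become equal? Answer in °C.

T = 258.1 °C

Equal length when α₁L₁ΔT − α₂L₂ΔT = L₂ − L₁ = 9.90×10⁻³ m
α₁L₁ = 5.38016×10⁻⁵, α₂L₂ = 1.104077×10⁻⁵ → Δ(αL) = 4.276083×10⁻⁵ m/K
ΔT = 9.90×10⁻³ / 4.276083×10⁻⁵ = 231.520 K, so T = 26.6 + 231.520 = 258.120 °C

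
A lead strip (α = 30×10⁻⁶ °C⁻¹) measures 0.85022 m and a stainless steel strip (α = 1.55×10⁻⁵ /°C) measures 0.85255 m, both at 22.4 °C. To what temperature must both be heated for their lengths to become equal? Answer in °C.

L₁(1 + α₁ΔT) = L₂(1 + α₂ΔT) ⇒ ΔT = (L₂ − L₁)/(α₁L₁ − α₂L₂)
L₂ − L₁ = 0.85255 − 0.85022 = 2.33×10⁻³ m
α₁L₁ − α₂L₂ = 30×10⁻⁶×0.85022 − 1.55×10⁻⁵×0.85255 = 1.2292075×10⁻⁵ m/K
ΔT = 2.33×10⁻³ / 1.2292075×10⁻⁵ = 189.553 K
T = 22.4 + 189.553 = 211.953 °C

T = 212.0 °C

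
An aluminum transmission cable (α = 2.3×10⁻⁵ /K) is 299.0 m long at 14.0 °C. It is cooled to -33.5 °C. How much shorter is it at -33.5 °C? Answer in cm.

ΔL = 32.7 cm

|ΔT| = |-33.5 − 14.0| = 47.5 K
ΔL = αL₀ΔT = (2.3×10⁻⁵)(299.0)(47.5) = 3.27×10⁻¹ m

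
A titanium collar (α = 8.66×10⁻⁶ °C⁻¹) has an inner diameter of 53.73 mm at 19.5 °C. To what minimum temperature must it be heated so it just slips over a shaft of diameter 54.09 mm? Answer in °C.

Required Δd = 54.09 − 53.73 = 0.36 mm
Δd = αd₀ΔT ⇒ ΔT = Δd/(αd₀) = 0.36 / (8.66×10⁻⁶ × 53.73) = 773.69 K
T_min = 19.5 + 773.69 = 793.19 °C

T = 793 °C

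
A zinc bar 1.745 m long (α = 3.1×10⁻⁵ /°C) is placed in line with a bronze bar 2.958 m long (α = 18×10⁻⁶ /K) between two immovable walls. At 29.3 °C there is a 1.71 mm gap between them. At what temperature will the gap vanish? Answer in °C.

T = 45.2 °C

Gap closes when ΔL₁ + ΔL₂ = 1.71 mm = 1.71×10⁻³ m
(α₁L₁ + α₂L₂)ΔT = g
α₁L₁ + α₂L₂ = 3.1×10⁻⁵×1.745 + 18×10⁻⁶×2.958 = 1.07339×10⁻⁴ m/K
ΔT = 1.71×10⁻³ / 1.07339×10⁻⁴ = 15.931 K
T = 29.3 + 15.931 = 45.231 °C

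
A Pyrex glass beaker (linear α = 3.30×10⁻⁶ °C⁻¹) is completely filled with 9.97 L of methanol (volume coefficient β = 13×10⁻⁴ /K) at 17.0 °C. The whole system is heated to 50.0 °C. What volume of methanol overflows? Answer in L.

The beaker also expands: β_container ≈ 3α = 9.9×10⁻⁶ /K
Net overflow = V₀(β_liq − 3α_cont)ΔT
β − 3α = 1.30×10⁻³ − 9.9×10⁻⁶ = 1.2901×10⁻³ /K; ΔT = 33.0 K
ΔV = 9.97 × 1.2901×10⁻³ × 33.0 = 0.424 L

0.424 L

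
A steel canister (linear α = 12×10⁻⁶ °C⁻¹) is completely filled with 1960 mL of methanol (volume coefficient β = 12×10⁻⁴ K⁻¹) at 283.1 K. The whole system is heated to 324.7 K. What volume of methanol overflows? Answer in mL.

94.9 mL

The canister also expands: β_container ≈ 3α = 3.6×10⁻⁵ /K
Net overflow = V₀(β_liq − 3α_cont)ΔT
β − 3α = 1.20×10⁻³ − 3.6×10⁻⁵ = 1.164×10⁻³ /K; ΔT = 41.6 K
ΔV = 1960 × 1.164×10⁻³ × 41.6 = 94.9 mL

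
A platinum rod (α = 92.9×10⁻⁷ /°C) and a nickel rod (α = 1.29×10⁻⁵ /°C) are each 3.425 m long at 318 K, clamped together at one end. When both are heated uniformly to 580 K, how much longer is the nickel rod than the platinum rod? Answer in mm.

3.24 mm

ΔT = 262 K
platinum: ΔL = 92.9×10⁻⁷ × 3.425 m × 262 = 8.3364×10⁻³ m = 8.3364 mm
nickel: ΔL = 1.29×10⁻⁵ × 3.425 m × 262 = 1.1576×10⁻² m = 11.576 mm
difference = 11.576 − 8.3364 = 3.2396 mm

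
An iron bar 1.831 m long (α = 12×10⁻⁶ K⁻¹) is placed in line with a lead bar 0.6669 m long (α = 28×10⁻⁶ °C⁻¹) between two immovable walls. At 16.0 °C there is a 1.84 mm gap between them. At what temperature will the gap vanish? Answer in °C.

α₁L₁ = 2.1972×10⁻⁵ m/K, α₂L₂ = 1.86732×10⁻⁵ m/K → total 4.06452×10⁻⁵ m/K
ΔT = g/(α₁L₁+α₂L₂) = 1.84×10⁻³ / 4.06452×10⁻⁵ = 45.270 K
T = 16.0 + 45.270 = 61.270 °C

T = 61.3 °C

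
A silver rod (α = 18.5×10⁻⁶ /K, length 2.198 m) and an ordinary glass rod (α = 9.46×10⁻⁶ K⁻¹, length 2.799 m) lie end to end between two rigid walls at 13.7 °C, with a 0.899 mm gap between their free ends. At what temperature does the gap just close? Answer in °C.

T = 27.1 °C

Gap closes when ΔL₁ + ΔL₂ = 0.899 mm = 8.99×10⁻⁴ m
(α₁L₁ + α₂L₂)ΔT = g
α₁L₁ + α₂L₂ = 18.5×10⁻⁶×2.198 + 9.46×10⁻⁶×2.799 = 6.714154×10⁻⁵ m/K
ΔT = 8.99×10⁻⁴ / 6.714154×10⁻⁵ = 13.390 K
T = 13.7 + 13.390 = 27.090 °C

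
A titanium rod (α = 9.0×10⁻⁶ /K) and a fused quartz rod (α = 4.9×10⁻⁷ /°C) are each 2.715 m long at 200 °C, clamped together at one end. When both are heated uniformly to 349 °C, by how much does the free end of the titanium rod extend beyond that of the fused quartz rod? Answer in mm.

3.44 mm

ΔT = 149 K
titanium: ΔL = 9.0×10⁻⁶ × 2.715 m × 149 = 3.6408×10⁻³ m = 3.6408 mm
fused quartz: ΔL = 4.9×10⁻⁷ × 2.715 m × 149 = 1.9822×10⁻⁴ m = 0.19822 mm
difference = 3.6408 − 0.19822 = 3.44258 mm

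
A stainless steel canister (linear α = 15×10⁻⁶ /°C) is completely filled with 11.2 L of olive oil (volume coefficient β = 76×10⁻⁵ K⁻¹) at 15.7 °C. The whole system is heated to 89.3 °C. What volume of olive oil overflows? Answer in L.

The canister also expands: β_container ≈ 3α = 4.5×10⁻⁵ /K
Net overflow = V₀(β_liq − 3α_cont)ΔT
β − 3α = 7.60×10⁻⁴ − 4.5×10⁻⁵ = 7.15×10⁻⁴ /K; ΔT = 73.6 K
ΔV = 11.2 × 7.15×10⁻⁴ × 73.6 = 0.589 L

0.589 L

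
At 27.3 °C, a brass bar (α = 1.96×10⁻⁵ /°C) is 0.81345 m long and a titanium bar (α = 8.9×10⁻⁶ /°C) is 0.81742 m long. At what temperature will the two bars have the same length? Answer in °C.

T = 485.3 °C

Equal length when α₁L₁ΔT − α₂L₂ΔT = L₂ − L₁ = 3.97×10⁻³ m
α₁L₁ = 1.594362×10⁻⁵, α₂L₂ = 7.275038×10⁻⁶ → Δ(αL) = 8.668582×10⁻⁶ m/K
ΔT = 3.97×10⁻³ / 8.668582×10⁻⁶ = 457.976 K, so T = 27.3 + 457.976 = 485.276 °C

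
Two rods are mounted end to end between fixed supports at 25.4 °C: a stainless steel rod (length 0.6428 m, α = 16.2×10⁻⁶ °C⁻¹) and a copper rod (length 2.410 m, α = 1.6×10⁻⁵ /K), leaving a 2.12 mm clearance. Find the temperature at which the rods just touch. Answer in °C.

Gap closes when ΔL₁ + ΔL₂ = 2.12 mm = 2.12×10⁻³ m
(α₁L₁ + α₂L₂)ΔT = g
α₁L₁ + α₂L₂ = 16.2×10⁻⁶×0.6428 + 1.6×10⁻⁵×2.410 = 4.897336×10⁻⁵ m/K
ΔT = 2.12×10⁻³ / 4.897336×10⁻⁵ = 43.289 K
T = 25.4 + 43.289 = 68.689 °C

T = 68.7 °C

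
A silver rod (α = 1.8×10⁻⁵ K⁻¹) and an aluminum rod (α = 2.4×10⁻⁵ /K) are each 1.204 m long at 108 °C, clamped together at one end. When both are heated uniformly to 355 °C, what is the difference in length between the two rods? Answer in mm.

ΔT = 247 K
silver: ΔL = 1.8×10⁻⁵ × 1.204 m × 247 = 5.3530×10⁻³ m = 5.3530 mm
aluminum: ΔL = 2.4×10⁻⁵ × 1.204 m × 247 = 7.1373×10⁻³ m = 7.1373 mm
difference = 7.1373 − 5.3530 = 1.7843 mm

1.78 mm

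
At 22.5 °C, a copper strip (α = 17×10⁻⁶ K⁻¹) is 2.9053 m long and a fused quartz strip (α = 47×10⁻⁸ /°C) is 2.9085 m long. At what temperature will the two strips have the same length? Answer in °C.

Equal length when α₁L₁ΔT − α₂L₂ΔT = L₂ − L₁ = 3.20×10⁻³ m
α₁L₁ = 4.93901×10⁻⁵, α₂L₂ = 1.366995×10⁻⁶ → Δ(αL) = 4.8023105×10⁻⁵ m/K
ΔT = 3.20×10⁻³ / 4.8023105×10⁻⁵ = 66.6346 K, so T = 22.5 + 66.6346 = 89.1346 °C

T = 89.13 °C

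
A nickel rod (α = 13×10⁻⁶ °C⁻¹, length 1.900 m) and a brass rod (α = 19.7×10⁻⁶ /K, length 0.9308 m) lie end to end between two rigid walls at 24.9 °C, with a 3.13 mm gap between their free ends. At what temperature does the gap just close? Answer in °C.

T = 97.6 °C

α₁L₁ = 2.470×10⁻⁵ m/K, α₂L₂ = 1.833676×10⁻⁵ m/K → total 4.303676×10⁻⁵ m/K
ΔT = g/(α₁L₁+α₂L₂) = 3.13×10⁻³ / 4.303676×10⁻⁵ = 72.729 K
T = 24.9 + 72.729 = 97.629 °C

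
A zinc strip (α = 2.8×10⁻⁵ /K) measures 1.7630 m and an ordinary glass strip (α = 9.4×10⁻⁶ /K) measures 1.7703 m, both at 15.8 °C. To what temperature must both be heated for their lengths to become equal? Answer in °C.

L₁(1 + α₁ΔT) = L₂(1 + α₂ΔT) ⇒ ΔT = (L₂ − L₁)/(α₁L₁ − α₂L₂)
L₂ − L₁ = 1.7703 − 1.7630 = 7.30×10⁻³ m
α₁L₁ − α₂L₂ = 2.8×10⁻⁵×1.7630 − 9.4×10⁻⁶×1.7703 = 3.272318×10⁻⁵ m/K
ΔT = 7.30×10⁻³ / 3.272318×10⁻⁵ = 223.083 K
T = 15.8 + 223.083 = 238.883 °C

T = 238.9 °C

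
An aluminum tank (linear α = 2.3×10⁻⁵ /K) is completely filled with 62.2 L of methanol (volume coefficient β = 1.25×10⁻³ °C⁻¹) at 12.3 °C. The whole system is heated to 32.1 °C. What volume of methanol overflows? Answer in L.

1.45 L

The tank also expands: β_container ≈ 3α = 6.9×10⁻⁵ /K
Net overflow = V₀(β_liq − 3α_cont)ΔT
β − 3α = 1.25×10⁻³ − 6.9×10⁻⁵ = 1.181×10⁻³ /K; ΔT = 19.8 K
ΔV = 62.2 × 1.181×10⁻³ × 19.8 = 1.45 L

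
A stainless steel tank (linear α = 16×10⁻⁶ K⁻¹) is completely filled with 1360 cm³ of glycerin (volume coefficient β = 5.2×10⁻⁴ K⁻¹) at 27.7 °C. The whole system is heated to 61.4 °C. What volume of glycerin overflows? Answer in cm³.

The tank also expands: β_container ≈ 3α = 4.8×10⁻⁵ /K
Net overflow = V₀(β_liq − 3α_cont)ΔT
β − 3α = 5.20×10⁻⁴ − 4.8×10⁻⁵ = 4.72×10⁻⁴ /K; ΔT = 33.7 K
ΔV = 1360 × 4.72×10⁻⁴ × 33.7 = 21.6 cm³

21.6 cm³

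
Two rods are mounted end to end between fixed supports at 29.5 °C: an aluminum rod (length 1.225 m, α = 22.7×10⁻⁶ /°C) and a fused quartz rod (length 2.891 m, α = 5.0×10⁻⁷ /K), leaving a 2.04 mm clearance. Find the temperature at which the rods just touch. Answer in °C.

Gap closes when ΔL₁ + ΔL₂ = 2.04 mm = 2.04×10⁻³ m
(α₁L₁ + α₂L₂)ΔT = g
α₁L₁ + α₂L₂ = 22.7×10⁻⁶×1.225 + 5.0×10⁻⁷×2.891 = 2.9253×10⁻⁵ m/K
ΔT = 2.04×10⁻³ / 2.9253×10⁻⁵ = 69.736 K
T = 29.5 + 69.736 = 99.236 °C

T = 99.2 °C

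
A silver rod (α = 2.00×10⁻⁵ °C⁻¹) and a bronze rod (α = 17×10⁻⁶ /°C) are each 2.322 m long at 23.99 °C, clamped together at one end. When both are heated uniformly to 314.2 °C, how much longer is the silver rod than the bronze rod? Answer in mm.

2.02 mm

ΔT = 290.21 K
silver: ΔL = 2.00×10⁻⁵ × 2.322 m × 290.21 = 1.3477×10⁻² m = 13.477 mm
bronze: ΔL = 17×10⁻⁶ × 2.322 m × 290.21 = 1.1456×10⁻² m = 11.456 mm
difference = 13.477 − 11.456 = 2.021 mm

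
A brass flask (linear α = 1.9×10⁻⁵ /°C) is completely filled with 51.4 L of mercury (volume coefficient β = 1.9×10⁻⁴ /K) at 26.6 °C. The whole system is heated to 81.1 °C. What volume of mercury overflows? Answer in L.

The flask also expands: β_container ≈ 3α = 5.7×10⁻⁵ /K
Net overflow = V₀(β_liq − 3α_cont)ΔT
β − 3α = 1.90×10⁻⁴ − 5.7×10⁻⁵ = 1.33×10⁻⁴ /K; ΔT = 54.5 K
ΔV = 51.4 × 1.33×10⁻⁴ × 54.5 = 0.373 L

0.373 L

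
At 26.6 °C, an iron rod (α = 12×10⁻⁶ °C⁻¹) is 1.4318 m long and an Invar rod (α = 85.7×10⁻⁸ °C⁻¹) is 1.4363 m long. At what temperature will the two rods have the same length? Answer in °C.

L₁(1 + α₁ΔT) = L₂(1 + α₂ΔT) ⇒ ΔT = (L₂ − L₁)/(α₁L₁ − α₂L₂)
L₂ − L₁ = 1.4363 − 1.4318 = 4.50×10⁻³ m
α₁L₁ − α₂L₂ = 12×10⁻⁶×1.4318 − 85.7×10⁻⁸×1.4363 = 1.59506909×10⁻⁵ m/K
ΔT = 4.50×10⁻³ / 1.59506909×10⁻⁵ = 282.119 K
T = 26.6 + 282.119 = 308.719 °C

T = 308.7 °C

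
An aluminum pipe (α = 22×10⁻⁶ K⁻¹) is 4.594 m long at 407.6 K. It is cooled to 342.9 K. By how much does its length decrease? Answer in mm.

|ΔT| = |342.9 − 407.6| = 64.7 K
ΔL = αL₀ΔT = (22×10⁻⁶)(4.594)(64.7) = 6.54×10⁻³ m

ΔL = 6.54 mm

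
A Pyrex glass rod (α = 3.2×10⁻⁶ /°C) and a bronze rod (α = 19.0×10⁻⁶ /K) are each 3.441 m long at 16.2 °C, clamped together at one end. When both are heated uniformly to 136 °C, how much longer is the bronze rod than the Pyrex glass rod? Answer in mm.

ΔT = 119.8 K
Pyrex glass: ΔL = 3.2×10⁻⁶ × 3.441 m × 119.8 = 1.3191×10⁻³ m = 1.3191 mm
bronze: ΔL = 19.0×10⁻⁶ × 3.441 m × 119.8 = 7.8324×10⁻³ m = 7.8324 mm
difference = 7.8324 − 1.3191 = 6.5133 mm

6.51 mm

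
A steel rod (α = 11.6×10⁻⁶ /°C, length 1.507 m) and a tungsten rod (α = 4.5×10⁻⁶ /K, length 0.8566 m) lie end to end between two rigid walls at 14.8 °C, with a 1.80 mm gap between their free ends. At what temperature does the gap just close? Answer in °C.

α₁L₁ = 1.74812×10⁻⁵ m/K, α₂L₂ = 3.8547×10⁻⁶ m/K → total 2.13359×10⁻⁵ m/K
ΔT = g/(α₁L₁+α₂L₂) = 1.80×10⁻³ / 2.13359×10⁻⁵ = 84.365 K
T = 14.8 + 84.365 = 99.165 °C

T = 99.2 °C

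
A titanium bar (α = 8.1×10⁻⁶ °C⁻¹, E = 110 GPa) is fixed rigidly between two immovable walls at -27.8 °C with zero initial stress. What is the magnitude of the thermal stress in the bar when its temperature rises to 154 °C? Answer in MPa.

Fully constrained: the free strain ε = αΔT is blocked, so σ = Eε = EαΔT.
|ΔT| = 181.8 K
σ = 110×10⁹ × 8.1×10⁻⁶ × 181.8 = 1.62×10⁸ Pa

σ = 162 MPa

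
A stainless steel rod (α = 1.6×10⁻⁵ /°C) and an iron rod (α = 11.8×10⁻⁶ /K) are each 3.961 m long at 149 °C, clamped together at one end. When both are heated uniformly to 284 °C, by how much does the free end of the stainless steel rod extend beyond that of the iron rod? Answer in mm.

ΔT = 135 K
stainless steel: ΔL = 1.6×10⁻⁵ × 3.961 m × 135 = 8.5558×10⁻³ m = 8.5558 mm
iron: ΔL = 11.8×10⁻⁶ × 3.961 m × 135 = 6.3099×10⁻³ m = 6.3099 mm
difference = 8.5558 − 6.3099 = 2.2459 mm

2.25 mm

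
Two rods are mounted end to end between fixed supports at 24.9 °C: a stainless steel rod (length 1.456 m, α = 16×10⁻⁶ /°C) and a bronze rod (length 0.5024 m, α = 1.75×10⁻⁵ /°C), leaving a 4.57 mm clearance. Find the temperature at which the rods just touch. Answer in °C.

α₁L₁ = 2.3296×10⁻⁵ m/K, α₂L₂ = 8.792×10⁻⁶ m/K → total 3.2088×10⁻⁵ m/K
ΔT = g/(α₁L₁+α₂L₂) = 4.57×10⁻³ / 3.2088×10⁻⁵ = 142.42 K
T = 24.9 + 142.42 = 167.32 °C

T = 167 °C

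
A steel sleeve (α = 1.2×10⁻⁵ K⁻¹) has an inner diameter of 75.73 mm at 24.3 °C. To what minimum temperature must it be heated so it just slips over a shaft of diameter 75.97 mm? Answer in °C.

Required Δd = 75.97 − 75.73 = 0.24 mm
Δd = αd₀ΔT ⇒ ΔT = Δd/(αd₀) = 0.24 / (1.2×10⁻⁵ × 75.73) = 264.10 K
T_min = 24.3 + 264.10 = 288.40 °C

T = 288 °C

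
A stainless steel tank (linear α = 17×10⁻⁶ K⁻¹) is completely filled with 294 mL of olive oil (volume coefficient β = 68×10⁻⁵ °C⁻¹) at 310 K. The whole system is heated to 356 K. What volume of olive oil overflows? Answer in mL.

8.51 mL

The tank also expands: β_container ≈ 3α = 5.1×10⁻⁵ /K
Net overflow = V₀(β_liq − 3α_cont)ΔT
β − 3α = 6.80×10⁻⁴ − 5.1×10⁻⁵ = 6.29×10⁻⁴ /K; ΔT = 46 K
ΔV = 294 × 6.29×10⁻⁴ × 46 = 8.51 mL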